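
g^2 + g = g*(g + 1)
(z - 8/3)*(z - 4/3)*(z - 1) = z^3 - 5*z^2 + 68*z/9 - 32/9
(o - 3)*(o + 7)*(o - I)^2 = o^4 + 4*o^3 - 2*I*o^3 - 22*o^2 - 8*I*o^2 - 4*o + 42*I*o + 21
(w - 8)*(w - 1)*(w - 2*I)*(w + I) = w^4 - 9*w^3 - I*w^3 + 10*w^2 + 9*I*w^2 - 18*w - 8*I*w + 16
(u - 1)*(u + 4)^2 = u^3 + 7*u^2 + 8*u - 16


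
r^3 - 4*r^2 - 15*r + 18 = (r - 6)*(r - 1)*(r + 3)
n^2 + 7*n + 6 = (n + 1)*(n + 6)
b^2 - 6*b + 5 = (b - 5)*(b - 1)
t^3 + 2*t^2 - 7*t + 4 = (t - 1)^2*(t + 4)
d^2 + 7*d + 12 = (d + 3)*(d + 4)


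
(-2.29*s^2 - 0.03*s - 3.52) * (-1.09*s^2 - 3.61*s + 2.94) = 2.4961*s^4 + 8.2996*s^3 - 2.7875*s^2 + 12.619*s - 10.3488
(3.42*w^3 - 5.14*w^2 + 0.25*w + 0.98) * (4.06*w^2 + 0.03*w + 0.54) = 13.8852*w^5 - 20.7658*w^4 + 2.7076*w^3 + 1.2107*w^2 + 0.1644*w + 0.5292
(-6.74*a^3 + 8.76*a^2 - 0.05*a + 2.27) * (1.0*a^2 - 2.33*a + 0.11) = -6.74*a^5 + 24.4642*a^4 - 21.2022*a^3 + 3.3501*a^2 - 5.2946*a + 0.2497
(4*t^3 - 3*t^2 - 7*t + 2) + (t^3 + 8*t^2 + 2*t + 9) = 5*t^3 + 5*t^2 - 5*t + 11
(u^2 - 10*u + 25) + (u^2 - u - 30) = 2*u^2 - 11*u - 5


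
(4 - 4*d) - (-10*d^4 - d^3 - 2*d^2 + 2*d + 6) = 10*d^4 + d^3 + 2*d^2 - 6*d - 2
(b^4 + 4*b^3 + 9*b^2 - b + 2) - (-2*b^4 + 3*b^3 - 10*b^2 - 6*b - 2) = 3*b^4 + b^3 + 19*b^2 + 5*b + 4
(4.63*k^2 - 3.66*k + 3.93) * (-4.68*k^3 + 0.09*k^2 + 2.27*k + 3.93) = -21.6684*k^5 + 17.5455*k^4 - 8.2117*k^3 + 10.2414*k^2 - 5.4627*k + 15.4449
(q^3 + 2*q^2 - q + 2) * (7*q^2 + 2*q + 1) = 7*q^5 + 16*q^4 - 2*q^3 + 14*q^2 + 3*q + 2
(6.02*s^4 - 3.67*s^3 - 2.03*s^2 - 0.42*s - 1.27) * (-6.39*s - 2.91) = -38.4678*s^5 + 5.9331*s^4 + 23.6514*s^3 + 8.5911*s^2 + 9.3375*s + 3.6957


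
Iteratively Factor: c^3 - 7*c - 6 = (c + 2)*(c^2 - 2*c - 3) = (c - 3)*(c + 2)*(c + 1)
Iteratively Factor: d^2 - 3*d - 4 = (d + 1)*(d - 4)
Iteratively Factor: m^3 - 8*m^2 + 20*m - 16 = (m - 4)*(m^2 - 4*m + 4) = (m - 4)*(m - 2)*(m - 2)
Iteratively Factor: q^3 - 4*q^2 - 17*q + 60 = (q + 4)*(q^2 - 8*q + 15) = (q - 5)*(q + 4)*(q - 3)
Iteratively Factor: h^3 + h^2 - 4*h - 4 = (h - 2)*(h^2 + 3*h + 2) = (h - 2)*(h + 2)*(h + 1)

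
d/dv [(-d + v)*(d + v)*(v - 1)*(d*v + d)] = 2*d*v*(-d^2 + 2*v^2 - 1)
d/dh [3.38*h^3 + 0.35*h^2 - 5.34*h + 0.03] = 10.14*h^2 + 0.7*h - 5.34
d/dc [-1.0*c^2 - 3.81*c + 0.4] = -2.0*c - 3.81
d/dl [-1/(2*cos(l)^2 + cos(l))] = -(sin(l)/cos(l)^2 + 4*tan(l))/(2*cos(l) + 1)^2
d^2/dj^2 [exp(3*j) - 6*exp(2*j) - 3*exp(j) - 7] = (9*exp(2*j) - 24*exp(j) - 3)*exp(j)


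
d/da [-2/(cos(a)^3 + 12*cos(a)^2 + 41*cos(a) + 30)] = 2*(3*sin(a)^2 - 24*cos(a) - 44)*sin(a)/(cos(a)^3 + 12*cos(a)^2 + 41*cos(a) + 30)^2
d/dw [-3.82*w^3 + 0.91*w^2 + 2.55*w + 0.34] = -11.46*w^2 + 1.82*w + 2.55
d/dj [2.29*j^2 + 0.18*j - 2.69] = 4.58*j + 0.18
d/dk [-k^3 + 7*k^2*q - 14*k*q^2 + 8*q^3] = -3*k^2 + 14*k*q - 14*q^2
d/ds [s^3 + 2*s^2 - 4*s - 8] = 3*s^2 + 4*s - 4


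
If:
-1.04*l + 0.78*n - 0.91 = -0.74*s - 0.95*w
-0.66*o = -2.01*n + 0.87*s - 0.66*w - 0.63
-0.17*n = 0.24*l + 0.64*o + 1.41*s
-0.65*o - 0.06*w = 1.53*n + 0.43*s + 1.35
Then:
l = 0.450567468509574*w - 0.59346283371307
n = -0.249446759358155*w - 0.455007797890591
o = 0.751279430226811*w - 1.58493390312743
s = 0.875276669314958 - 0.38762346006849*w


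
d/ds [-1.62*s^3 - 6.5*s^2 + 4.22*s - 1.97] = -4.86*s^2 - 13.0*s + 4.22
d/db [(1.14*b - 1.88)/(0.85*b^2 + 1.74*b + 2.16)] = (-0.969*b^2 + 3.196*b + 5.7336)/(0.7225*b^4 + 2.958*b^3 + 6.6996*b^2 + 7.5168*b + 4.6656)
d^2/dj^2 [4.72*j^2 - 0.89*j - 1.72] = 9.44000000000000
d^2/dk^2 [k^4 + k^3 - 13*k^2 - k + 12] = 12*k^2 + 6*k - 26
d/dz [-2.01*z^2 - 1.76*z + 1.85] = -4.02*z - 1.76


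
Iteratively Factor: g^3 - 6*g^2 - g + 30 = (g - 5)*(g^2 - g - 6) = (g - 5)*(g - 3)*(g + 2)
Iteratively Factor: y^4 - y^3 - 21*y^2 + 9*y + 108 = (y - 3)*(y^3 + 2*y^2 - 15*y - 36) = (y - 3)*(y + 3)*(y^2 - y - 12) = (y - 3)*(y + 3)^2*(y - 4)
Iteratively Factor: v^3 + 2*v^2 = (v + 2)*(v^2) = v*(v + 2)*(v)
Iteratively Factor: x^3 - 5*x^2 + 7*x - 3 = (x - 3)*(x^2 - 2*x + 1) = (x - 3)*(x - 1)*(x - 1)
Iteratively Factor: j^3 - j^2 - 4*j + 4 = (j - 2)*(j^2 + j - 2) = (j - 2)*(j + 2)*(j - 1)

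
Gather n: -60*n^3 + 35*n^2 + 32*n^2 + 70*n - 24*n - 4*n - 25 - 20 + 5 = -60*n^3 + 67*n^2 + 42*n - 40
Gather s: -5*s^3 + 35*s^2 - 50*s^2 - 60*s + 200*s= -5*s^3 - 15*s^2 + 140*s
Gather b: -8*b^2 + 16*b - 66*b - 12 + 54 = -8*b^2 - 50*b + 42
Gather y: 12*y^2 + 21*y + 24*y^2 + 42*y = 36*y^2 + 63*y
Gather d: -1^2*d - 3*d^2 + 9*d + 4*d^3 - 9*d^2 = 4*d^3 - 12*d^2 + 8*d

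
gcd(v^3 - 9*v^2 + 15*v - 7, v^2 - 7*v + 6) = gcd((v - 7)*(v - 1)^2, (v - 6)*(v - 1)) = v - 1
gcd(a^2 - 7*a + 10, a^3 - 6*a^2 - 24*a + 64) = a - 2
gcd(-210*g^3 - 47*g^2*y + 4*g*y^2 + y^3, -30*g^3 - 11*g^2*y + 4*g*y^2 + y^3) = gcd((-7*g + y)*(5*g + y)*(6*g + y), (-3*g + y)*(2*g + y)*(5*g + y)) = 5*g + y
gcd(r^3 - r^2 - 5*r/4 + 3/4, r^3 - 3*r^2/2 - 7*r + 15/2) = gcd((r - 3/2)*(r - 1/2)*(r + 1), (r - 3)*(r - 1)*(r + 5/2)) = 1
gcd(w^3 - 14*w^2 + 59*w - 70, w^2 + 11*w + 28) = 1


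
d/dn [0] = 0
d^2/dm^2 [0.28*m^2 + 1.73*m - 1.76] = 0.560000000000000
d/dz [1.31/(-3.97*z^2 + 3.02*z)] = (10.4014*z - 3.9562)/(z^2*(3.97*z - 3.02)^2)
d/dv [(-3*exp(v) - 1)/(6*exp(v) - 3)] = 5*exp(v)/(3*(2*exp(v) - 1)^2)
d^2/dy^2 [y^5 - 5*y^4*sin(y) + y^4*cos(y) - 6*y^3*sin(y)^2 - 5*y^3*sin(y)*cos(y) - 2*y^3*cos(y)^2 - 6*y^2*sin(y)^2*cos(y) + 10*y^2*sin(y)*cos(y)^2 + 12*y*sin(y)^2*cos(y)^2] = 5*y^4*sin(y) - y^4*cos(y) - 8*y^3*sin(y) + 10*y^3*sin(2*y) - 40*y^3*cos(y) - 8*y^3*cos(2*y) + 20*y^3 - 125*y^2*sin(y)/2 - 24*y^2*sin(2*y) - 45*y^2*sin(3*y)/2 + 27*y^2*cos(y)/2 - 30*y^2*cos(2*y) - 27*y^2*cos(3*y)/2 + 6*y*sin(y) - 15*y*sin(2*y) - 18*y*sin(3*y) + 10*y*cos(y) + 48*y*cos(2*y)^2 + 12*y*cos(2*y) + 30*y*cos(3*y) - 48*y + 5*sin(y) + 5*sin(3*y) + 12*sin(4*y) - 3*cos(y) + 3*cos(3*y)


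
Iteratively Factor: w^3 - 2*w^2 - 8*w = (w + 2)*(w^2 - 4*w) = w*(w + 2)*(w - 4)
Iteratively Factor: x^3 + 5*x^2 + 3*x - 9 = (x + 3)*(x^2 + 2*x - 3) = (x - 1)*(x + 3)*(x + 3)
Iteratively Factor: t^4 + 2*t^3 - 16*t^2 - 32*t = (t)*(t^3 + 2*t^2 - 16*t - 32) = t*(t + 2)*(t^2 - 16) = t*(t - 4)*(t + 2)*(t + 4)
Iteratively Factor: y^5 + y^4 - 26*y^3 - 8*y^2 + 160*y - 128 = (y - 2)*(y^4 + 3*y^3 - 20*y^2 - 48*y + 64) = (y - 2)*(y + 4)*(y^3 - y^2 - 16*y + 16) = (y - 4)*(y - 2)*(y + 4)*(y^2 + 3*y - 4) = (y - 4)*(y - 2)*(y + 4)^2*(y - 1)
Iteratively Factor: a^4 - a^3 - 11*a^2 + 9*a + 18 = (a + 1)*(a^3 - 2*a^2 - 9*a + 18) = (a + 1)*(a + 3)*(a^2 - 5*a + 6) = (a - 3)*(a + 1)*(a + 3)*(a - 2)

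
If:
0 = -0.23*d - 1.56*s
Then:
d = -6.78260869565217*s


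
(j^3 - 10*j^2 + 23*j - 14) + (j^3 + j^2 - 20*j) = 2*j^3 - 9*j^2 + 3*j - 14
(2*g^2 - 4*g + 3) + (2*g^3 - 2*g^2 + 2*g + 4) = 2*g^3 - 2*g + 7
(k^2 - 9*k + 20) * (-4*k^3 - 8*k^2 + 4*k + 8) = -4*k^5 + 28*k^4 - 4*k^3 - 188*k^2 + 8*k + 160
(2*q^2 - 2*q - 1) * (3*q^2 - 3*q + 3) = 6*q^4 - 12*q^3 + 9*q^2 - 3*q - 3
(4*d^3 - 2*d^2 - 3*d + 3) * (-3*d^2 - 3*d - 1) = -12*d^5 - 6*d^4 + 11*d^3 + 2*d^2 - 6*d - 3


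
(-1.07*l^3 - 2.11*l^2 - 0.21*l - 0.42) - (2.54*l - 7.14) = -1.07*l^3 - 2.11*l^2 - 2.75*l + 6.72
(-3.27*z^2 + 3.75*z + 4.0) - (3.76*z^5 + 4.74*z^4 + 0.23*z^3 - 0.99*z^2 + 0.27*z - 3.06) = -3.76*z^5 - 4.74*z^4 - 0.23*z^3 - 2.28*z^2 + 3.48*z + 7.06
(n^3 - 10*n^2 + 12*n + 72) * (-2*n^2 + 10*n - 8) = -2*n^5 + 30*n^4 - 132*n^3 + 56*n^2 + 624*n - 576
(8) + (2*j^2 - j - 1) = 2*j^2 - j + 7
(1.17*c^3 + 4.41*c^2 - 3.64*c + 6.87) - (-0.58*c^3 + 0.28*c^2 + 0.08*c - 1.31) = 1.75*c^3 + 4.13*c^2 - 3.72*c + 8.18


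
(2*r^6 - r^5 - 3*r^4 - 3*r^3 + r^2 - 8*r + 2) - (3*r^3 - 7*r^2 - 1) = 2*r^6 - r^5 - 3*r^4 - 6*r^3 + 8*r^2 - 8*r + 3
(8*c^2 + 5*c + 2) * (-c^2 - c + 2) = -8*c^4 - 13*c^3 + 9*c^2 + 8*c + 4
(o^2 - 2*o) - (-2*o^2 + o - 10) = 3*o^2 - 3*o + 10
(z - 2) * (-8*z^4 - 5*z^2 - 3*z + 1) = -8*z^5 + 16*z^4 - 5*z^3 + 7*z^2 + 7*z - 2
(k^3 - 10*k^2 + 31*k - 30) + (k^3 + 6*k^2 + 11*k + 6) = 2*k^3 - 4*k^2 + 42*k - 24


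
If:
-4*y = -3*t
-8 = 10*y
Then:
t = -16/15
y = -4/5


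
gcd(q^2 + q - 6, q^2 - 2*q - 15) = q + 3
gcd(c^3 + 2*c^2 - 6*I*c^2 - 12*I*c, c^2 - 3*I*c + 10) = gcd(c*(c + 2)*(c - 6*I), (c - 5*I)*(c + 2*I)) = 1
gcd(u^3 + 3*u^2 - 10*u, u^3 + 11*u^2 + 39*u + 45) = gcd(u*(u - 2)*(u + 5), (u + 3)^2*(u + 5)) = u + 5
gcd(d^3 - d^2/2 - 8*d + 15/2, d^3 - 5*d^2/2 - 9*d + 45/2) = d^2 + d/2 - 15/2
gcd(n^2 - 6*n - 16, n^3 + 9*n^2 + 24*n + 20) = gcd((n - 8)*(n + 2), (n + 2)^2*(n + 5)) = n + 2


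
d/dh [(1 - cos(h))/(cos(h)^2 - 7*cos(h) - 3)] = (sin(h)^2 + 2*cos(h) - 11)*sin(h)/(sin(h)^2 + 7*cos(h) + 2)^2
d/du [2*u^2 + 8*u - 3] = 4*u + 8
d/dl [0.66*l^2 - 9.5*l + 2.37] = 1.32*l - 9.5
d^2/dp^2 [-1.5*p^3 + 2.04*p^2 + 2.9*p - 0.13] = 4.08 - 9.0*p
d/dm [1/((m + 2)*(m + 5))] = (-2*m - 7)/(m^4 + 14*m^3 + 69*m^2 + 140*m + 100)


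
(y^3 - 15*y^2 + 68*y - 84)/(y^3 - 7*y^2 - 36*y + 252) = (y - 2)/(y + 6)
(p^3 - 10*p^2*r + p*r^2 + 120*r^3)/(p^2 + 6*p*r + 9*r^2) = (p^2 - 13*p*r + 40*r^2)/(p + 3*r)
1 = 1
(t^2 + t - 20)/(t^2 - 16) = (t + 5)/(t + 4)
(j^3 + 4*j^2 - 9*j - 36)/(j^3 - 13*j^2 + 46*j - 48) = (j^2 + 7*j + 12)/(j^2 - 10*j + 16)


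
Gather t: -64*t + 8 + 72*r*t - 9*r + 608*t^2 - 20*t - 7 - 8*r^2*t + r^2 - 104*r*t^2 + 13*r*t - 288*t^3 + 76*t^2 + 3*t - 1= r^2 - 9*r - 288*t^3 + t^2*(684 - 104*r) + t*(-8*r^2 + 85*r - 81)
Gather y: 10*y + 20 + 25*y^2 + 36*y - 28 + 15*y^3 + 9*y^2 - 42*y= 15*y^3 + 34*y^2 + 4*y - 8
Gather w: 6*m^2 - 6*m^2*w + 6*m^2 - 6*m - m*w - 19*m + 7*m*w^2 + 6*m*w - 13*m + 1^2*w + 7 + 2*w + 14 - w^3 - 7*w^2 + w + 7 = 12*m^2 - 38*m - w^3 + w^2*(7*m - 7) + w*(-6*m^2 + 5*m + 4) + 28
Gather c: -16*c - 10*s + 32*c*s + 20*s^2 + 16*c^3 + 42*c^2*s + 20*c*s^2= 16*c^3 + 42*c^2*s + c*(20*s^2 + 32*s - 16) + 20*s^2 - 10*s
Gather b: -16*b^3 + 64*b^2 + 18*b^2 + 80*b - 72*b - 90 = -16*b^3 + 82*b^2 + 8*b - 90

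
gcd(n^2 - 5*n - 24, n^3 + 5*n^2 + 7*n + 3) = n + 3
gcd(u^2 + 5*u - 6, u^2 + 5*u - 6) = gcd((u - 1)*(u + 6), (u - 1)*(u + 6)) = u^2 + 5*u - 6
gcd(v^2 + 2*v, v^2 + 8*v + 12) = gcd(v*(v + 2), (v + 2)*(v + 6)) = v + 2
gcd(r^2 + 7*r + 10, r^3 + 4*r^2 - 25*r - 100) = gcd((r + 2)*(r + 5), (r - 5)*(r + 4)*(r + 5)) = r + 5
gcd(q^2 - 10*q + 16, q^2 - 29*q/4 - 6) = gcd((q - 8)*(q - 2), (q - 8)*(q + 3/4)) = q - 8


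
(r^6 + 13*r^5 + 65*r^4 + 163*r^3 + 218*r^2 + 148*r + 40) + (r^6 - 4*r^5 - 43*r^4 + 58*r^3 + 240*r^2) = 2*r^6 + 9*r^5 + 22*r^4 + 221*r^3 + 458*r^2 + 148*r + 40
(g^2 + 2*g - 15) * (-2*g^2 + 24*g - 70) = -2*g^4 + 20*g^3 + 8*g^2 - 500*g + 1050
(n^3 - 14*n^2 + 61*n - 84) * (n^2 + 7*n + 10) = n^5 - 7*n^4 - 27*n^3 + 203*n^2 + 22*n - 840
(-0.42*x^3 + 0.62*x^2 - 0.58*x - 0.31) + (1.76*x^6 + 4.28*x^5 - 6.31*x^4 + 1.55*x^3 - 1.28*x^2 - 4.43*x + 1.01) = 1.76*x^6 + 4.28*x^5 - 6.31*x^4 + 1.13*x^3 - 0.66*x^2 - 5.01*x + 0.7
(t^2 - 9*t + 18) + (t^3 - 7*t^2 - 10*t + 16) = t^3 - 6*t^2 - 19*t + 34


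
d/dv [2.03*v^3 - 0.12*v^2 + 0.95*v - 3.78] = 6.09*v^2 - 0.24*v + 0.95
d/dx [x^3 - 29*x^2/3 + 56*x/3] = 3*x^2 - 58*x/3 + 56/3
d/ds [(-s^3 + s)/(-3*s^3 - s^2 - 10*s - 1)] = (s^4 + 26*s^3 + 4*s^2 - 1)/(9*s^6 + 6*s^5 + 61*s^4 + 26*s^3 + 102*s^2 + 20*s + 1)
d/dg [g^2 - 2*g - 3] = 2*g - 2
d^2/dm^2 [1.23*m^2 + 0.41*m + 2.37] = 2.46000000000000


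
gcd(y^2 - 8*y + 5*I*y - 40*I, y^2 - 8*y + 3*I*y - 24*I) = y - 8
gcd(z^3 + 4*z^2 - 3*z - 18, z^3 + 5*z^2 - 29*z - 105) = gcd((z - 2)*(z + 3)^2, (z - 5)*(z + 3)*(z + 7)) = z + 3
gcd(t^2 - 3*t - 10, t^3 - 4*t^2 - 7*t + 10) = t^2 - 3*t - 10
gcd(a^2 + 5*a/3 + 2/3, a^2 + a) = a + 1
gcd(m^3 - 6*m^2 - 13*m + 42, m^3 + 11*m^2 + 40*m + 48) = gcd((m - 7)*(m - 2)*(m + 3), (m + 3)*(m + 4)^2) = m + 3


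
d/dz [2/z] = -2/z^2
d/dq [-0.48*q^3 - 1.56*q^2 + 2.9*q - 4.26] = -1.44*q^2 - 3.12*q + 2.9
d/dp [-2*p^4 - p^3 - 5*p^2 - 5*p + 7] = -8*p^3 - 3*p^2 - 10*p - 5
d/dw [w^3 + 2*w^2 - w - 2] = 3*w^2 + 4*w - 1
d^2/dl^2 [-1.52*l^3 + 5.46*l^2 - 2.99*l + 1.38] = 10.92 - 9.12*l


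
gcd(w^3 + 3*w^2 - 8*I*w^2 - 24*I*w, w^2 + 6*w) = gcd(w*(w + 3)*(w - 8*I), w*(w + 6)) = w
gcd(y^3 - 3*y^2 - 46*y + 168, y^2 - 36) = y - 6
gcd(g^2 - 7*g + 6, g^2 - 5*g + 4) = g - 1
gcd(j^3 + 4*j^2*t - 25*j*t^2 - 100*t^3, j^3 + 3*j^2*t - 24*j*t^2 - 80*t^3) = -j^2 + j*t + 20*t^2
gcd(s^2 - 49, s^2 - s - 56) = s + 7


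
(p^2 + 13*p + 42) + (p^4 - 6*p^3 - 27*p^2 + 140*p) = p^4 - 6*p^3 - 26*p^2 + 153*p + 42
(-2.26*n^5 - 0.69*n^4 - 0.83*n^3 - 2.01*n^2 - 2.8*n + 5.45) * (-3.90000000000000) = 8.814*n^5 + 2.691*n^4 + 3.237*n^3 + 7.839*n^2 + 10.92*n - 21.255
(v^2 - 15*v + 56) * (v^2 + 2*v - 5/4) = v^4 - 13*v^3 + 99*v^2/4 + 523*v/4 - 70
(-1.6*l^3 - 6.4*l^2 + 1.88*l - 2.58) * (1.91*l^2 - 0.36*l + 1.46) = -3.056*l^5 - 11.648*l^4 + 3.5588*l^3 - 14.9486*l^2 + 3.6736*l - 3.7668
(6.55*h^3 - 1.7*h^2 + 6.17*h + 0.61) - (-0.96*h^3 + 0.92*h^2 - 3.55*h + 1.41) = 7.51*h^3 - 2.62*h^2 + 9.72*h - 0.8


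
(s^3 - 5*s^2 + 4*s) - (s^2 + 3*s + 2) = s^3 - 6*s^2 + s - 2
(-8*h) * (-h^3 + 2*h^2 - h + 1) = 8*h^4 - 16*h^3 + 8*h^2 - 8*h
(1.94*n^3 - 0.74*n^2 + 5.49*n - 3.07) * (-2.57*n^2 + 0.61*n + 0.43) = -4.9858*n^5 + 3.0852*n^4 - 13.7265*n^3 + 10.9206*n^2 + 0.488*n - 1.3201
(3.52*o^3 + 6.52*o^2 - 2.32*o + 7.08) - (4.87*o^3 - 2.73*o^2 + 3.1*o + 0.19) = -1.35*o^3 + 9.25*o^2 - 5.42*o + 6.89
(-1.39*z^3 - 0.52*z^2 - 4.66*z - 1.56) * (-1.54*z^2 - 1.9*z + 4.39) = 2.1406*z^5 + 3.4418*z^4 + 2.0623*z^3 + 8.9736*z^2 - 17.4934*z - 6.8484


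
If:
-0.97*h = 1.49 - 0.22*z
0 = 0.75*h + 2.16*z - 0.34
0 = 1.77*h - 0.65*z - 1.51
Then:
No Solution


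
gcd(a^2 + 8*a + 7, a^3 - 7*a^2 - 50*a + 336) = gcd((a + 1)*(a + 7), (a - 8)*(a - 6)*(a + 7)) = a + 7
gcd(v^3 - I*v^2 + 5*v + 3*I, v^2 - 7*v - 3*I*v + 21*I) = v - 3*I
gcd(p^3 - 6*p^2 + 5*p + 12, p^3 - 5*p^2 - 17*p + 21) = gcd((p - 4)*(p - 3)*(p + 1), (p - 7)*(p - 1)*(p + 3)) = 1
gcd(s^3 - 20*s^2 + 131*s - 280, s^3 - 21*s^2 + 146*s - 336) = s^2 - 15*s + 56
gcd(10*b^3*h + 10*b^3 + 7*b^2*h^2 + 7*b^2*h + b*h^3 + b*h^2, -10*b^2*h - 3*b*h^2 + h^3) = 2*b + h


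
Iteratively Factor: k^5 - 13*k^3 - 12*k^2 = (k - 4)*(k^4 + 4*k^3 + 3*k^2) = k*(k - 4)*(k^3 + 4*k^2 + 3*k) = k^2*(k - 4)*(k^2 + 4*k + 3) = k^2*(k - 4)*(k + 1)*(k + 3)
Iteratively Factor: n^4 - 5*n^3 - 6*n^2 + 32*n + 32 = (n - 4)*(n^3 - n^2 - 10*n - 8) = (n - 4)*(n + 2)*(n^2 - 3*n - 4) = (n - 4)*(n + 1)*(n + 2)*(n - 4)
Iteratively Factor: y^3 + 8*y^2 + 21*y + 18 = (y + 2)*(y^2 + 6*y + 9) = (y + 2)*(y + 3)*(y + 3)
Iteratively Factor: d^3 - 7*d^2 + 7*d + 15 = (d - 5)*(d^2 - 2*d - 3) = (d - 5)*(d - 3)*(d + 1)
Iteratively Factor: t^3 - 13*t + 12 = (t - 3)*(t^2 + 3*t - 4) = (t - 3)*(t - 1)*(t + 4)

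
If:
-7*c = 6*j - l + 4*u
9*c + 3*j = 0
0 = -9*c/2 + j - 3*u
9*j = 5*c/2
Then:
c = 0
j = 0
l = 0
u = 0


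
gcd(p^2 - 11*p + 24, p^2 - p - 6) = p - 3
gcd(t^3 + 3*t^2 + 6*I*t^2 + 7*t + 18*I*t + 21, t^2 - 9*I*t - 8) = t - I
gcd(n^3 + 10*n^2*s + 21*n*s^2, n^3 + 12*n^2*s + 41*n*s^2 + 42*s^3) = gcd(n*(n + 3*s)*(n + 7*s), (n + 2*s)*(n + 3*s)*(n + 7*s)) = n^2 + 10*n*s + 21*s^2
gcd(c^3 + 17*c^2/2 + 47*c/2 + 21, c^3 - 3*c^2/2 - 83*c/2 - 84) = c^2 + 13*c/2 + 21/2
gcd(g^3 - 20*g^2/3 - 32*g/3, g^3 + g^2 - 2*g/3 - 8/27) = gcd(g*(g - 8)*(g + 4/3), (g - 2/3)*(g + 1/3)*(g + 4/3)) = g + 4/3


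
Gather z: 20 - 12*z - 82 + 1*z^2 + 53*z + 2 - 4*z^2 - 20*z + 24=-3*z^2 + 21*z - 36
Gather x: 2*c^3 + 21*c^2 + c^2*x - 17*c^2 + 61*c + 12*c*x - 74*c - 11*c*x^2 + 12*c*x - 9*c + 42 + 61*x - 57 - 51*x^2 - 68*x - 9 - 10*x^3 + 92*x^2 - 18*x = 2*c^3 + 4*c^2 - 22*c - 10*x^3 + x^2*(41 - 11*c) + x*(c^2 + 24*c - 25) - 24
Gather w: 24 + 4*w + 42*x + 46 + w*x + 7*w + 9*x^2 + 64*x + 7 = w*(x + 11) + 9*x^2 + 106*x + 77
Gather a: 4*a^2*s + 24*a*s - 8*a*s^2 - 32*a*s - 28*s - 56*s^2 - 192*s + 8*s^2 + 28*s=4*a^2*s + a*(-8*s^2 - 8*s) - 48*s^2 - 192*s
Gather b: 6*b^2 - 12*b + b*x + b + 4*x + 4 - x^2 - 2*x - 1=6*b^2 + b*(x - 11) - x^2 + 2*x + 3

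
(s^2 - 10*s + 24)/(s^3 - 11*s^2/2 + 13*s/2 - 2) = 2*(s - 6)/(2*s^2 - 3*s + 1)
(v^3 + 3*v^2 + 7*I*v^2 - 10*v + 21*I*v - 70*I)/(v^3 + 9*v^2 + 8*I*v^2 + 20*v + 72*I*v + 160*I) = (v^2 + v*(-2 + 7*I) - 14*I)/(v^2 + v*(4 + 8*I) + 32*I)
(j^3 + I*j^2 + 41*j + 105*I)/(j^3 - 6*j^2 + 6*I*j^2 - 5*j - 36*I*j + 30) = (j^2 - 4*I*j + 21)/(j^2 + j*(-6 + I) - 6*I)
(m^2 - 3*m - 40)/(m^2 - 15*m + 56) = (m + 5)/(m - 7)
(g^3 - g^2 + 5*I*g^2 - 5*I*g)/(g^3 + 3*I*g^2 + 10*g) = (g - 1)/(g - 2*I)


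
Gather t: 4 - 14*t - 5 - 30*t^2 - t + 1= -30*t^2 - 15*t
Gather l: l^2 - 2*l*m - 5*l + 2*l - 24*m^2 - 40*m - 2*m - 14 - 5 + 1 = l^2 + l*(-2*m - 3) - 24*m^2 - 42*m - 18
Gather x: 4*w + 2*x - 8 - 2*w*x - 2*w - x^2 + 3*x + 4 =2*w - x^2 + x*(5 - 2*w) - 4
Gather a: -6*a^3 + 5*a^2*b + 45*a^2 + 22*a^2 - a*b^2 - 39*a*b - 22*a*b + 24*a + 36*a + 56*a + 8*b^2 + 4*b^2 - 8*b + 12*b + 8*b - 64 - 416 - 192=-6*a^3 + a^2*(5*b + 67) + a*(-b^2 - 61*b + 116) + 12*b^2 + 12*b - 672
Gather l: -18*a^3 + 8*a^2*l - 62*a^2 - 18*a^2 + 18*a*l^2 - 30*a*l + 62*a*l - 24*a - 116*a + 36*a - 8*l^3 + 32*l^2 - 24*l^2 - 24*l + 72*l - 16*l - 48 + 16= -18*a^3 - 80*a^2 - 104*a - 8*l^3 + l^2*(18*a + 8) + l*(8*a^2 + 32*a + 32) - 32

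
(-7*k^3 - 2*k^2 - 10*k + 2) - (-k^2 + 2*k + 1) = -7*k^3 - k^2 - 12*k + 1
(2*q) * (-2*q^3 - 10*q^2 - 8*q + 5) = -4*q^4 - 20*q^3 - 16*q^2 + 10*q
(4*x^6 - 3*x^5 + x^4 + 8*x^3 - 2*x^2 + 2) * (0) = 0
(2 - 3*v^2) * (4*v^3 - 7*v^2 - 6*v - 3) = -12*v^5 + 21*v^4 + 26*v^3 - 5*v^2 - 12*v - 6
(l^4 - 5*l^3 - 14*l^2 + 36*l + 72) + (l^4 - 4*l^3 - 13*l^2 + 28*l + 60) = 2*l^4 - 9*l^3 - 27*l^2 + 64*l + 132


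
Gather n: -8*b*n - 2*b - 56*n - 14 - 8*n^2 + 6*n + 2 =-2*b - 8*n^2 + n*(-8*b - 50) - 12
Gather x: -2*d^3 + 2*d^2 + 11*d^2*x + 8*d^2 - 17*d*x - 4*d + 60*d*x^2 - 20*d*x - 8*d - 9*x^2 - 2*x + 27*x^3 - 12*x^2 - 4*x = -2*d^3 + 10*d^2 - 12*d + 27*x^3 + x^2*(60*d - 21) + x*(11*d^2 - 37*d - 6)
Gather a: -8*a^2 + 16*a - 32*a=-8*a^2 - 16*a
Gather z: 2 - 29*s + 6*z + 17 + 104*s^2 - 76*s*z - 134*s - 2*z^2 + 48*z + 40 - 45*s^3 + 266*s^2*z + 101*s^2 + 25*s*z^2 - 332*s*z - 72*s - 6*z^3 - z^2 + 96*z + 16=-45*s^3 + 205*s^2 - 235*s - 6*z^3 + z^2*(25*s - 3) + z*(266*s^2 - 408*s + 150) + 75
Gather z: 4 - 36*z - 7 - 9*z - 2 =-45*z - 5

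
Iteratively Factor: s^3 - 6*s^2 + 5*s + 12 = (s - 4)*(s^2 - 2*s - 3) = (s - 4)*(s - 3)*(s + 1)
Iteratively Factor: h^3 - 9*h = (h)*(h^2 - 9) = h*(h + 3)*(h - 3)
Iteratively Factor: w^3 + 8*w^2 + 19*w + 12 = (w + 3)*(w^2 + 5*w + 4) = (w + 3)*(w + 4)*(w + 1)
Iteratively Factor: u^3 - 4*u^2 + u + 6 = (u - 2)*(u^2 - 2*u - 3) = (u - 3)*(u - 2)*(u + 1)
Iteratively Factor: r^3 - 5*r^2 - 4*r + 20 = (r - 5)*(r^2 - 4) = (r - 5)*(r - 2)*(r + 2)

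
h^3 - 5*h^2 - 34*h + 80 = (h - 8)*(h - 2)*(h + 5)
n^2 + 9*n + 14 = (n + 2)*(n + 7)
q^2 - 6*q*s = q*(q - 6*s)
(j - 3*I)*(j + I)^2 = j^3 - I*j^2 + 5*j + 3*I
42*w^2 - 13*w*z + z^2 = (-7*w + z)*(-6*w + z)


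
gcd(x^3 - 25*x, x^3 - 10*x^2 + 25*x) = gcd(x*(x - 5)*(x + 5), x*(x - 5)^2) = x^2 - 5*x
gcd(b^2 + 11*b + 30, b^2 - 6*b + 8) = 1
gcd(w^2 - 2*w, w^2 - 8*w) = w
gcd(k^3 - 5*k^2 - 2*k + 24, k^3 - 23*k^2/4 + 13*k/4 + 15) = k^2 - 7*k + 12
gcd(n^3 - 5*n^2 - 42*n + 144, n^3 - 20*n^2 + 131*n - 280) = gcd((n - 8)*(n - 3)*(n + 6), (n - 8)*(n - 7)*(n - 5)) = n - 8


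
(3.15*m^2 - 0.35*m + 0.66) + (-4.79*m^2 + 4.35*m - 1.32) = -1.64*m^2 + 4.0*m - 0.66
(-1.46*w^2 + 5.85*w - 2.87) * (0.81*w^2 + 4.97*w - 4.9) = -1.1826*w^4 - 2.5177*w^3 + 33.9038*w^2 - 42.9289*w + 14.063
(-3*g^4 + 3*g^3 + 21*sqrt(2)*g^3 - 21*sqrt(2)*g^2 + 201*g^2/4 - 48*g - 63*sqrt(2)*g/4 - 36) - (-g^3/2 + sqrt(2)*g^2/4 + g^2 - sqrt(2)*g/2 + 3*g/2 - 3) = -3*g^4 + 7*g^3/2 + 21*sqrt(2)*g^3 - 85*sqrt(2)*g^2/4 + 197*g^2/4 - 99*g/2 - 61*sqrt(2)*g/4 - 33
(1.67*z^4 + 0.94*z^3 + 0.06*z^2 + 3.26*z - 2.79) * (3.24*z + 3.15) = 5.4108*z^5 + 8.3061*z^4 + 3.1554*z^3 + 10.7514*z^2 + 1.2294*z - 8.7885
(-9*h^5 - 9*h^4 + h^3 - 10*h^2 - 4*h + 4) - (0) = -9*h^5 - 9*h^4 + h^3 - 10*h^2 - 4*h + 4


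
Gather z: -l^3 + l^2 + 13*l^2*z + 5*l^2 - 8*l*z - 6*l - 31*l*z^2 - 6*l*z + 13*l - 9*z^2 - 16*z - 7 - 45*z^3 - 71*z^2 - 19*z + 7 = -l^3 + 6*l^2 + 7*l - 45*z^3 + z^2*(-31*l - 80) + z*(13*l^2 - 14*l - 35)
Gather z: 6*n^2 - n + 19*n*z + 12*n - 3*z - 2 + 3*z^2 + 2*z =6*n^2 + 11*n + 3*z^2 + z*(19*n - 1) - 2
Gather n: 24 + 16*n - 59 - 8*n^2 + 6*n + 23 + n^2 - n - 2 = -7*n^2 + 21*n - 14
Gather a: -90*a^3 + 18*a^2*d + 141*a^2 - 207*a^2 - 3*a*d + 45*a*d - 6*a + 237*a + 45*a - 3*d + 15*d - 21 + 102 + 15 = -90*a^3 + a^2*(18*d - 66) + a*(42*d + 276) + 12*d + 96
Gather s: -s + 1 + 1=2 - s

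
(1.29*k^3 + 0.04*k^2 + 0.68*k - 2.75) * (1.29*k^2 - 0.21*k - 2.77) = 1.6641*k^5 - 0.2193*k^4 - 2.7045*k^3 - 3.8011*k^2 - 1.3061*k + 7.6175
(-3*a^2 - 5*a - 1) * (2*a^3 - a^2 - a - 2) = -6*a^5 - 7*a^4 + 6*a^3 + 12*a^2 + 11*a + 2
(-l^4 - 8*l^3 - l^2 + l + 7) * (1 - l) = l^5 + 7*l^4 - 7*l^3 - 2*l^2 - 6*l + 7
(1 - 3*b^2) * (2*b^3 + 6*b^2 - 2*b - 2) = -6*b^5 - 18*b^4 + 8*b^3 + 12*b^2 - 2*b - 2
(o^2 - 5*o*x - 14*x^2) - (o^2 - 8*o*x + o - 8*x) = 3*o*x - o - 14*x^2 + 8*x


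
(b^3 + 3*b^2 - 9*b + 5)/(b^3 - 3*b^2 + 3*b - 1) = (b + 5)/(b - 1)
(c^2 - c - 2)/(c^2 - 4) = (c + 1)/(c + 2)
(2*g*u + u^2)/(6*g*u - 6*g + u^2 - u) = u*(2*g + u)/(6*g*u - 6*g + u^2 - u)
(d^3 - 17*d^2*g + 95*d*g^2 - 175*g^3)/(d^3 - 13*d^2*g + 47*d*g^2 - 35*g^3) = (d - 5*g)/(d - g)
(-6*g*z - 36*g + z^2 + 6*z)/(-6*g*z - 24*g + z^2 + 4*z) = (z + 6)/(z + 4)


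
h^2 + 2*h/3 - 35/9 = (h - 5/3)*(h + 7/3)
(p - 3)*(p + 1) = p^2 - 2*p - 3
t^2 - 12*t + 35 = (t - 7)*(t - 5)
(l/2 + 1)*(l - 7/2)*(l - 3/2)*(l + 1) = l^4/2 - l^3 - 31*l^2/8 + 23*l/8 + 21/4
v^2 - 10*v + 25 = (v - 5)^2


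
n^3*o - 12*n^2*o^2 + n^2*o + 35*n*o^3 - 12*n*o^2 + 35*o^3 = (n - 7*o)*(n - 5*o)*(n*o + o)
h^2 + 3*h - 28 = (h - 4)*(h + 7)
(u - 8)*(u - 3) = u^2 - 11*u + 24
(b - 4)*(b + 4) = b^2 - 16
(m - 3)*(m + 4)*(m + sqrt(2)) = m^3 + m^2 + sqrt(2)*m^2 - 12*m + sqrt(2)*m - 12*sqrt(2)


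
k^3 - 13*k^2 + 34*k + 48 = (k - 8)*(k - 6)*(k + 1)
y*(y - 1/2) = y^2 - y/2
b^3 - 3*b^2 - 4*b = b*(b - 4)*(b + 1)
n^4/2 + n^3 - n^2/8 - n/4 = n*(n/2 + 1)*(n - 1/2)*(n + 1/2)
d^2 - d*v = d*(d - v)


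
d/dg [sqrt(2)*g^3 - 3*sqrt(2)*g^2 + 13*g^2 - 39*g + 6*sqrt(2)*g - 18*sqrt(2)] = 3*sqrt(2)*g^2 - 6*sqrt(2)*g + 26*g - 39 + 6*sqrt(2)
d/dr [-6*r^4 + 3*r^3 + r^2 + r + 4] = -24*r^3 + 9*r^2 + 2*r + 1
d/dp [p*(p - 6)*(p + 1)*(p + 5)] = 4*p^3 - 62*p - 30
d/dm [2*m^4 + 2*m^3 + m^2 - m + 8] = 8*m^3 + 6*m^2 + 2*m - 1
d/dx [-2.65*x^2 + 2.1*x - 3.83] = 2.1 - 5.3*x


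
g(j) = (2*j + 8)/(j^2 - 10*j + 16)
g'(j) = (10 - 2*j)*(2*j + 8)/(j^2 - 10*j + 16)^2 + 2/(j^2 - 10*j + 16)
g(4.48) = -1.94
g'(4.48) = 0.00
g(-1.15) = 0.20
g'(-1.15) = 0.15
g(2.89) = -3.03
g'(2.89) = 2.37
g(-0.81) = 0.26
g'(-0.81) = 0.20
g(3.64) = -2.14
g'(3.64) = 0.53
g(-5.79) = -0.03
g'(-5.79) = 0.01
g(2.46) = -5.07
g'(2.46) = 9.32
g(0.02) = 0.51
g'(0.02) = 0.45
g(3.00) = -2.80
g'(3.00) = 1.84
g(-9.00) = -0.05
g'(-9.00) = 0.00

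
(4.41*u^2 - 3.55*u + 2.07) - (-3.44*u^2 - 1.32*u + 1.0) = 7.85*u^2 - 2.23*u + 1.07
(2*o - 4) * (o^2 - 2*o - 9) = 2*o^3 - 8*o^2 - 10*o + 36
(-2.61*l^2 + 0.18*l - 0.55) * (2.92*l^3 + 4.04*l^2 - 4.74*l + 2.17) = -7.6212*l^5 - 10.0188*l^4 + 11.4926*l^3 - 8.7389*l^2 + 2.9976*l - 1.1935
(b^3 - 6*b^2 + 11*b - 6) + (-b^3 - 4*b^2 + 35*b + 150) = -10*b^2 + 46*b + 144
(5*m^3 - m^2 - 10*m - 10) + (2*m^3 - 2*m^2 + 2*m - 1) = 7*m^3 - 3*m^2 - 8*m - 11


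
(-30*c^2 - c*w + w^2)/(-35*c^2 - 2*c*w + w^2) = (-6*c + w)/(-7*c + w)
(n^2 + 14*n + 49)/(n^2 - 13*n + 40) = (n^2 + 14*n + 49)/(n^2 - 13*n + 40)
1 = 1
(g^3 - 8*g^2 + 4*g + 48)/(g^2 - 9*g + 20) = (g^2 - 4*g - 12)/(g - 5)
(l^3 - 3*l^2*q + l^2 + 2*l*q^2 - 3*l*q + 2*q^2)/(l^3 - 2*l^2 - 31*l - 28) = (l^2 - 3*l*q + 2*q^2)/(l^2 - 3*l - 28)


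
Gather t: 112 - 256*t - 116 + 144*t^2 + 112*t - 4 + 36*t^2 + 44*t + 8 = 180*t^2 - 100*t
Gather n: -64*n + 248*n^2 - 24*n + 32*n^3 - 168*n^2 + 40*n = 32*n^3 + 80*n^2 - 48*n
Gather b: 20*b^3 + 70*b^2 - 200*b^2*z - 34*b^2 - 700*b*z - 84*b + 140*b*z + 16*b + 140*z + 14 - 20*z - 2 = 20*b^3 + b^2*(36 - 200*z) + b*(-560*z - 68) + 120*z + 12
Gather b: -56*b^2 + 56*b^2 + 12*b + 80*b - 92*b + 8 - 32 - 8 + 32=0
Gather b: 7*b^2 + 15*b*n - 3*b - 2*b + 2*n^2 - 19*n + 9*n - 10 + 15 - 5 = 7*b^2 + b*(15*n - 5) + 2*n^2 - 10*n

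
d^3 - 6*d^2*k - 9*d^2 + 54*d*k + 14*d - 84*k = (d - 7)*(d - 2)*(d - 6*k)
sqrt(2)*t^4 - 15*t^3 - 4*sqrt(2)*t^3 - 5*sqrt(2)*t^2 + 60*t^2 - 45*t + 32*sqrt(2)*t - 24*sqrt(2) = (t - 3)*(t - 1)*(t - 8*sqrt(2))*(sqrt(2)*t + 1)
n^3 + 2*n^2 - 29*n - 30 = (n - 5)*(n + 1)*(n + 6)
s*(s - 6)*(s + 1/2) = s^3 - 11*s^2/2 - 3*s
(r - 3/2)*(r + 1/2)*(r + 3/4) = r^3 - r^2/4 - 3*r/2 - 9/16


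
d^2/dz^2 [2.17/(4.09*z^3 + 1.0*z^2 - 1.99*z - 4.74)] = (-(53.2518*z + 4.34)*(4.09*z^3 + 1.0*z^2 - 1.99*z - 4.74) + 2.17*(12.27*z^2 + 2.0*z - 1.99)*(24.54*z^2 + 4.0*z - 3.98))/(4.09*z^3 + 1.0*z^2 - 1.99*z - 4.74)^3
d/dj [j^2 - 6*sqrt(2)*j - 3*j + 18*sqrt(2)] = 2*j - 6*sqrt(2) - 3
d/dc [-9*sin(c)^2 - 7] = -9*sin(2*c)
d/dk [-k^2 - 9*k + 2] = -2*k - 9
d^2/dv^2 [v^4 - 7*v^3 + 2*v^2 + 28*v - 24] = 12*v^2 - 42*v + 4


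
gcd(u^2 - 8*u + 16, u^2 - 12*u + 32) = u - 4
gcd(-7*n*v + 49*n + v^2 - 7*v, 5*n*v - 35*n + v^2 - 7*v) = v - 7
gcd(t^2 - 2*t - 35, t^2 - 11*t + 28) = t - 7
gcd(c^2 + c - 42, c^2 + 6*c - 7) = c + 7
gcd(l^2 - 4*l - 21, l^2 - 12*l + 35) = l - 7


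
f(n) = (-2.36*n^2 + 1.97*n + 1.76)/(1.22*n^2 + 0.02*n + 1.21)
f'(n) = (1.97 - 4.72*n)/(1.22*n^2 + 0.02*n + 1.21) + (-2.44*n - 0.02)*(-2.36*n^2 + 1.97*n + 1.76)/(1.22*n^2 + 0.02*n + 1.21)^2 = (-2.4506*n^2 - 10.0056*n + 2.3485)/(1.4884*n^4 + 0.0488*n^3 + 2.9528*n^2 + 0.0484*n + 1.4641)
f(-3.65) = -2.12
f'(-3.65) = 0.02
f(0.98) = 0.59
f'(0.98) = -1.70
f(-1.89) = -1.88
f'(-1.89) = 0.41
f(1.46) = -0.10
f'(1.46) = -1.19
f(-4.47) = -2.13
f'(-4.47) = -0.00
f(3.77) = -1.31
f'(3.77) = -0.20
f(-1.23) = -1.40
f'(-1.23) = 1.19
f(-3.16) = -2.10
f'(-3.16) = 0.05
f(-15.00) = -2.03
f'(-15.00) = -0.01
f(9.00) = -1.71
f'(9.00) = -0.03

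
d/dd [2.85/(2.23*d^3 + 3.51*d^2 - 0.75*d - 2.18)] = (-19.0665*d^2 - 20.007*d + 2.1375)/(2.23*d^3 + 3.51*d^2 - 0.75*d - 2.18)^2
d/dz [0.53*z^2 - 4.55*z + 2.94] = 1.06*z - 4.55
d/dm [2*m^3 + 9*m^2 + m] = 6*m^2 + 18*m + 1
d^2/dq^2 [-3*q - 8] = 0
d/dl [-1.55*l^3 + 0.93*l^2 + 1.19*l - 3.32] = -4.65*l^2 + 1.86*l + 1.19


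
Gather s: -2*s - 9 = -2*s - 9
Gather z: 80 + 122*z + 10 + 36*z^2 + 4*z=36*z^2 + 126*z + 90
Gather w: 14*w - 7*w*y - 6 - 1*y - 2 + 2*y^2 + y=w*(14 - 7*y) + 2*y^2 - 8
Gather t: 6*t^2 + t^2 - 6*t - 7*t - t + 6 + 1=7*t^2 - 14*t + 7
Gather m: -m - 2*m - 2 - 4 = -3*m - 6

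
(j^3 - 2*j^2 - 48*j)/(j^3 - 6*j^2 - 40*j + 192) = j/(j - 4)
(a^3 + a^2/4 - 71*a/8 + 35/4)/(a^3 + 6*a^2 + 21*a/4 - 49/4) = (4*a^2 - 13*a + 10)/(2*(2*a^2 + 5*a - 7))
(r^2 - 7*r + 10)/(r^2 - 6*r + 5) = (r - 2)/(r - 1)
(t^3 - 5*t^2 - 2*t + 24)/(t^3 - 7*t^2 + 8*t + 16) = (t^2 - t - 6)/(t^2 - 3*t - 4)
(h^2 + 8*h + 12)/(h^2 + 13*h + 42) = (h + 2)/(h + 7)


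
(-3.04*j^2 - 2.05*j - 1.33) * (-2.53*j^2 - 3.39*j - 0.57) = 7.6912*j^4 + 15.4921*j^3 + 12.0472*j^2 + 5.6772*j + 0.7581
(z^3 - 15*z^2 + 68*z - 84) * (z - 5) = z^4 - 20*z^3 + 143*z^2 - 424*z + 420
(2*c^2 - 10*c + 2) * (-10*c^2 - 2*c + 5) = -20*c^4 + 96*c^3 + 10*c^2 - 54*c + 10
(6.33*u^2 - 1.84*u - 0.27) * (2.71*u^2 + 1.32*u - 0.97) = 17.1543*u^4 + 3.3692*u^3 - 9.3006*u^2 + 1.4284*u + 0.2619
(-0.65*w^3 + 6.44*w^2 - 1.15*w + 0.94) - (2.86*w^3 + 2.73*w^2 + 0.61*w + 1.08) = -3.51*w^3 + 3.71*w^2 - 1.76*w - 0.14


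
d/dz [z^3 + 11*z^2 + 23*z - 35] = 3*z^2 + 22*z + 23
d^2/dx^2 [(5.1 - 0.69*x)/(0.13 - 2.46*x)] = -61.284996/(2.46*x - 0.13)^3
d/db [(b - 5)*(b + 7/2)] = 2*b - 3/2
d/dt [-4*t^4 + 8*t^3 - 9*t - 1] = -16*t^3 + 24*t^2 - 9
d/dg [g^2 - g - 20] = 2*g - 1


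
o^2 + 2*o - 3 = (o - 1)*(o + 3)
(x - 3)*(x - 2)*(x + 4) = x^3 - x^2 - 14*x + 24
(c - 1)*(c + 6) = c^2 + 5*c - 6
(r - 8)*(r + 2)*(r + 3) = r^3 - 3*r^2 - 34*r - 48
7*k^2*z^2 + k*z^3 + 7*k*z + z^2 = z*(7*k + z)*(k*z + 1)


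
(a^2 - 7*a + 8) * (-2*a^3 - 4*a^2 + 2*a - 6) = -2*a^5 + 10*a^4 + 14*a^3 - 52*a^2 + 58*a - 48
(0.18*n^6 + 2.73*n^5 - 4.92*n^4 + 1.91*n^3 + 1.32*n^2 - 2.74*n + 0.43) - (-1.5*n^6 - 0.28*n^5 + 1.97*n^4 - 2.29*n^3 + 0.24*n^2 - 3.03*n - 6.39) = 1.68*n^6 + 3.01*n^5 - 6.89*n^4 + 4.2*n^3 + 1.08*n^2 + 0.29*n + 6.82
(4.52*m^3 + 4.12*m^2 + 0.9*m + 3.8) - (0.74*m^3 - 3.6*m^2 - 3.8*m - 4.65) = 3.78*m^3 + 7.72*m^2 + 4.7*m + 8.45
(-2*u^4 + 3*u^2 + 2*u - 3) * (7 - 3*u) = 6*u^5 - 14*u^4 - 9*u^3 + 15*u^2 + 23*u - 21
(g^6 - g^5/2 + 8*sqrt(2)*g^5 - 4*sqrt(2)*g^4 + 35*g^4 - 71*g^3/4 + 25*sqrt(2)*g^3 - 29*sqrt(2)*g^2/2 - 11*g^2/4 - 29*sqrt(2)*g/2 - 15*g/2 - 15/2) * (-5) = -5*g^6 - 40*sqrt(2)*g^5 + 5*g^5/2 - 175*g^4 + 20*sqrt(2)*g^4 - 125*sqrt(2)*g^3 + 355*g^3/4 + 55*g^2/4 + 145*sqrt(2)*g^2/2 + 75*g/2 + 145*sqrt(2)*g/2 + 75/2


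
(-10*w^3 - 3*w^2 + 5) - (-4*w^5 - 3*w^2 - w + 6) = 4*w^5 - 10*w^3 + w - 1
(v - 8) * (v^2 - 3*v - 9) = v^3 - 11*v^2 + 15*v + 72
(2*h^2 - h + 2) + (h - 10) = 2*h^2 - 8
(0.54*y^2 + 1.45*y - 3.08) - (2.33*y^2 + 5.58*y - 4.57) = -1.79*y^2 - 4.13*y + 1.49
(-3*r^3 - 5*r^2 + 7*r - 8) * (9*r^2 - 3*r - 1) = -27*r^5 - 36*r^4 + 81*r^3 - 88*r^2 + 17*r + 8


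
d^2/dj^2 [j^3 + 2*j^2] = 6*j + 4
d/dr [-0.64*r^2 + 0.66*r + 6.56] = 0.66 - 1.28*r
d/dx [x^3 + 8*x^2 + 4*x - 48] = 3*x^2 + 16*x + 4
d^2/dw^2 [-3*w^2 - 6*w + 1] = -6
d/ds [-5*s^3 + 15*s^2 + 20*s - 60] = -15*s^2 + 30*s + 20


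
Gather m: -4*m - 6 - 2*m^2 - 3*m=-2*m^2 - 7*m - 6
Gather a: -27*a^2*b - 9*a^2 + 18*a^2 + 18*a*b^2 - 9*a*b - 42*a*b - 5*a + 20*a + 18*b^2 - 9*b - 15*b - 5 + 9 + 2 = a^2*(9 - 27*b) + a*(18*b^2 - 51*b + 15) + 18*b^2 - 24*b + 6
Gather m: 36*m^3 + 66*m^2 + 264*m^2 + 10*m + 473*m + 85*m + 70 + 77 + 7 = 36*m^3 + 330*m^2 + 568*m + 154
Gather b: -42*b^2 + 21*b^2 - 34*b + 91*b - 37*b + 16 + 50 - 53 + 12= -21*b^2 + 20*b + 25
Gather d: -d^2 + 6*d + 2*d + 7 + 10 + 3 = -d^2 + 8*d + 20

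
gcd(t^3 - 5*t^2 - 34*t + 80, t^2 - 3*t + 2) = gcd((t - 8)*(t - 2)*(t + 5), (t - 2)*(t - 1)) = t - 2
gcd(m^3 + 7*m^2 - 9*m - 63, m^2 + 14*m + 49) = m + 7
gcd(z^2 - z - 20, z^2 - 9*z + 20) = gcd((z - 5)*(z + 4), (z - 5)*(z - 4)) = z - 5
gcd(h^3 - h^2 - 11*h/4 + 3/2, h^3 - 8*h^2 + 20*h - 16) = h - 2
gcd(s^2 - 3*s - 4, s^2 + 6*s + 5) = s + 1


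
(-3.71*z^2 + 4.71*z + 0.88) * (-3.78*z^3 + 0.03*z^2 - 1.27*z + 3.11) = 14.0238*z^5 - 17.9151*z^4 + 1.5266*z^3 - 17.4934*z^2 + 13.5305*z + 2.7368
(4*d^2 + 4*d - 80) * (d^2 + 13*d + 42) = 4*d^4 + 56*d^3 + 140*d^2 - 872*d - 3360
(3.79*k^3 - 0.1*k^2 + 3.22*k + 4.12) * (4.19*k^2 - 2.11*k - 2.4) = 15.8801*k^5 - 8.4159*k^4 + 4.6068*k^3 + 10.7086*k^2 - 16.4212*k - 9.888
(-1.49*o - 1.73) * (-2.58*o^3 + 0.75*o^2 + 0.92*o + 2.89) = 3.8442*o^4 + 3.3459*o^3 - 2.6683*o^2 - 5.8977*o - 4.9997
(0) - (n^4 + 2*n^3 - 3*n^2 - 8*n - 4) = -n^4 - 2*n^3 + 3*n^2 + 8*n + 4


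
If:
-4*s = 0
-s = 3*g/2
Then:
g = 0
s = 0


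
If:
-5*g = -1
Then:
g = 1/5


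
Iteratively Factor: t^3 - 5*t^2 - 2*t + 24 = (t - 4)*(t^2 - t - 6) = (t - 4)*(t - 3)*(t + 2)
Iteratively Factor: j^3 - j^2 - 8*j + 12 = (j - 2)*(j^2 + j - 6) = (j - 2)*(j + 3)*(j - 2)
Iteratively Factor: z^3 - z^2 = (z)*(z^2 - z) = z*(z - 1)*(z)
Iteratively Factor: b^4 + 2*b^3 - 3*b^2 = (b)*(b^3 + 2*b^2 - 3*b) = b*(b - 1)*(b^2 + 3*b) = b*(b - 1)*(b + 3)*(b)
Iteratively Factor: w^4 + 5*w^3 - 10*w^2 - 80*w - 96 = (w - 4)*(w^3 + 9*w^2 + 26*w + 24) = (w - 4)*(w + 4)*(w^2 + 5*w + 6) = (w - 4)*(w + 3)*(w + 4)*(w + 2)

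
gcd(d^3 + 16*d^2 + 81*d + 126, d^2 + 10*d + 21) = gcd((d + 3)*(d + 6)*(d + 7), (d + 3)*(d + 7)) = d^2 + 10*d + 21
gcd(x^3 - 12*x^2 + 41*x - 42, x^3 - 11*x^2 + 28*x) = x - 7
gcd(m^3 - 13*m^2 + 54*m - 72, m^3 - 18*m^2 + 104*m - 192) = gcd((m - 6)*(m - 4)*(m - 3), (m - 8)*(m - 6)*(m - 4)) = m^2 - 10*m + 24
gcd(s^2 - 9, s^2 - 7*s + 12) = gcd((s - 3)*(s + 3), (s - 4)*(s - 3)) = s - 3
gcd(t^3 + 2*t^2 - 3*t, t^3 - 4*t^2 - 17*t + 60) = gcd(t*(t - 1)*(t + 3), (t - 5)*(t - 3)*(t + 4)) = 1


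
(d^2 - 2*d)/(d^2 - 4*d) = (d - 2)/(d - 4)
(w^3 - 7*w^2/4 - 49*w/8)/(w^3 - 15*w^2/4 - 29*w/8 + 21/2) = w*(2*w - 7)/(2*w^2 - 11*w + 12)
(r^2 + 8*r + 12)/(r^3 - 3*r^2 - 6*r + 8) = (r + 6)/(r^2 - 5*r + 4)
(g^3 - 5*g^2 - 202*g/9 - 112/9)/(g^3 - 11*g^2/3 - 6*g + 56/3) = (3*g^2 - 22*g - 16)/(3*(g^2 - 6*g + 8))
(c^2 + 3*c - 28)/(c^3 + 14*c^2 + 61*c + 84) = (c - 4)/(c^2 + 7*c + 12)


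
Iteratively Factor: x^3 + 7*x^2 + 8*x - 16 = (x - 1)*(x^2 + 8*x + 16) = (x - 1)*(x + 4)*(x + 4)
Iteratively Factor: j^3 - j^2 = (j)*(j^2 - j) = j^2*(j - 1)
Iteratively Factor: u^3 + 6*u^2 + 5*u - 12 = (u - 1)*(u^2 + 7*u + 12) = (u - 1)*(u + 4)*(u + 3)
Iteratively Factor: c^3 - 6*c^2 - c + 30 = (c - 5)*(c^2 - c - 6) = (c - 5)*(c + 2)*(c - 3)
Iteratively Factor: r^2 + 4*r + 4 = (r + 2)*(r + 2)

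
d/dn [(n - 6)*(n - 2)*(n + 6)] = 3*n^2 - 4*n - 36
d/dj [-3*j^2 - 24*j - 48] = -6*j - 24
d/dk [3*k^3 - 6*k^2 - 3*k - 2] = 9*k^2 - 12*k - 3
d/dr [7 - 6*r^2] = -12*r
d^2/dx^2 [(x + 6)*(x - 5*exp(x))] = -5*x*exp(x) - 40*exp(x) + 2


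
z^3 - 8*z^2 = z^2*(z - 8)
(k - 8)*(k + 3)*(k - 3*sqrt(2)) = k^3 - 5*k^2 - 3*sqrt(2)*k^2 - 24*k + 15*sqrt(2)*k + 72*sqrt(2)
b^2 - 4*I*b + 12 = (b - 6*I)*(b + 2*I)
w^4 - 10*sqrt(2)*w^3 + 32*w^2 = w^2*(w - 8*sqrt(2))*(w - 2*sqrt(2))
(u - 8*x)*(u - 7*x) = u^2 - 15*u*x + 56*x^2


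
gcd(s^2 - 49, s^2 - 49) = s^2 - 49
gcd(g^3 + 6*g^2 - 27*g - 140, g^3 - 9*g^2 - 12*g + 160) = g^2 - g - 20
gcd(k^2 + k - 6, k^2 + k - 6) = k^2 + k - 6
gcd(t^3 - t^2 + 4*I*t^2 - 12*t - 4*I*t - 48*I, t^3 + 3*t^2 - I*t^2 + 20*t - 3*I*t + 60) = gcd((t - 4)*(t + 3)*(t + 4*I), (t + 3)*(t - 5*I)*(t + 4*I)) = t^2 + t*(3 + 4*I) + 12*I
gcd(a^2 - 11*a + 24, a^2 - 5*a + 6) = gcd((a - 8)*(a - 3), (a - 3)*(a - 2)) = a - 3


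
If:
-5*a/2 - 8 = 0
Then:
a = -16/5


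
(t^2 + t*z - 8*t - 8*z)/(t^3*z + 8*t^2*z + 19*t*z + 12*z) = (t^2 + t*z - 8*t - 8*z)/(z*(t^3 + 8*t^2 + 19*t + 12))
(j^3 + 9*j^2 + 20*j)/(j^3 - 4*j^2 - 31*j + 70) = j*(j + 4)/(j^2 - 9*j + 14)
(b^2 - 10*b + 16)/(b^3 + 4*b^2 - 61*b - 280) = (b - 2)/(b^2 + 12*b + 35)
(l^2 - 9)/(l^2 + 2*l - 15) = (l + 3)/(l + 5)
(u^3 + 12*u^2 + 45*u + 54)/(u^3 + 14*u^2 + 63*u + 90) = (u + 3)/(u + 5)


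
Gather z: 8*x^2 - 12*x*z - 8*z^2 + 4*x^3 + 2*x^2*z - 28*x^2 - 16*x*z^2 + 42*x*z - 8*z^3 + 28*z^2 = 4*x^3 - 20*x^2 - 8*z^3 + z^2*(20 - 16*x) + z*(2*x^2 + 30*x)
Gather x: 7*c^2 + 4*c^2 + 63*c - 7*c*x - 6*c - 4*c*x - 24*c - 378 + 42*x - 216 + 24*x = 11*c^2 + 33*c + x*(66 - 11*c) - 594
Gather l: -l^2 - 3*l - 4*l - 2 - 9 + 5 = -l^2 - 7*l - 6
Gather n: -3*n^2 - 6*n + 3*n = -3*n^2 - 3*n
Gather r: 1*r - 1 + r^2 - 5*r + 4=r^2 - 4*r + 3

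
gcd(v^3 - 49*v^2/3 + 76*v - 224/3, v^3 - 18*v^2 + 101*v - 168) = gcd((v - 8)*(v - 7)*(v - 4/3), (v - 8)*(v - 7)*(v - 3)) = v^2 - 15*v + 56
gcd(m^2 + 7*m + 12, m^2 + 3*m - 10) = 1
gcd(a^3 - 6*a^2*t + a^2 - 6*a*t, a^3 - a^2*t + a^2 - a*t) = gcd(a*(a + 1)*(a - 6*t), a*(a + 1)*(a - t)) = a^2 + a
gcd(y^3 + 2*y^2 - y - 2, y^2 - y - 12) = 1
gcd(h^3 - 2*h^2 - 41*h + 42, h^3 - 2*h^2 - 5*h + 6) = h - 1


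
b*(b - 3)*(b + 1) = b^3 - 2*b^2 - 3*b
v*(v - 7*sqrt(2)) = v^2 - 7*sqrt(2)*v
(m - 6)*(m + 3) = m^2 - 3*m - 18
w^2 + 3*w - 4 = (w - 1)*(w + 4)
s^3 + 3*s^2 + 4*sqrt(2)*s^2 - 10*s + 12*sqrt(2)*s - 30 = (s + 3)*(s - sqrt(2))*(s + 5*sqrt(2))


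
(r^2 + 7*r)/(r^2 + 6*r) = (r + 7)/(r + 6)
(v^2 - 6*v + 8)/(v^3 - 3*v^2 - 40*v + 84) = (v - 4)/(v^2 - v - 42)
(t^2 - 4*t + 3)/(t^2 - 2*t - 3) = (t - 1)/(t + 1)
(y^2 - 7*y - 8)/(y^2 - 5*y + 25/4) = 4*(y^2 - 7*y - 8)/(4*y^2 - 20*y + 25)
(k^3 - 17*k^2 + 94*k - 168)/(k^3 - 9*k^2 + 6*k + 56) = (k - 6)/(k + 2)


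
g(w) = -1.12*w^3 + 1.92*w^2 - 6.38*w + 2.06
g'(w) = -3.36*w^2 + 3.84*w - 6.38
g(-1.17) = 13.95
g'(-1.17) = -15.47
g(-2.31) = 40.85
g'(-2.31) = -33.18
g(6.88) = -315.69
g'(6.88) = -139.00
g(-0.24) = 3.72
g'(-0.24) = -7.50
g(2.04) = -12.47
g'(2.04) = -12.53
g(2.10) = -13.24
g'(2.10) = -13.13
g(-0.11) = 2.79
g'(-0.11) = -6.84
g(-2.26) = 39.21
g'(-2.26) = -32.22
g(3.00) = -30.04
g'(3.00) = -25.10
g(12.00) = -1733.38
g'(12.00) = -444.14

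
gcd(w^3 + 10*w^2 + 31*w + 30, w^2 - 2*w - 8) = w + 2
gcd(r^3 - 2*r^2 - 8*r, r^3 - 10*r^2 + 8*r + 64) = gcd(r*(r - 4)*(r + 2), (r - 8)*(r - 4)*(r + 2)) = r^2 - 2*r - 8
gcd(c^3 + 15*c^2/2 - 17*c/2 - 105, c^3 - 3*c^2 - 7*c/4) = c - 7/2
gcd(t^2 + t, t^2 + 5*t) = t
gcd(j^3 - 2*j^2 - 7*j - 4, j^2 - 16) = j - 4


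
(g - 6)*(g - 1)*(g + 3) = g^3 - 4*g^2 - 15*g + 18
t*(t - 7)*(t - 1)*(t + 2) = t^4 - 6*t^3 - 9*t^2 + 14*t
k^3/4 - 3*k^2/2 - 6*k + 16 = (k/4 + 1)*(k - 8)*(k - 2)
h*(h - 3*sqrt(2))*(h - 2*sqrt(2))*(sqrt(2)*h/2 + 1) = sqrt(2)*h^4/2 - 4*h^3 + sqrt(2)*h^2 + 12*h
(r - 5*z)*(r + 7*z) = r^2 + 2*r*z - 35*z^2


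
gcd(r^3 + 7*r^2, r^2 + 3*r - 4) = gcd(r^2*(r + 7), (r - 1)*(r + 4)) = 1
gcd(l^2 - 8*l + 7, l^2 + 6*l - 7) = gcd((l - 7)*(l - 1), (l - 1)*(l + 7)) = l - 1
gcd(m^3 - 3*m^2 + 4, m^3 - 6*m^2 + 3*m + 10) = m^2 - m - 2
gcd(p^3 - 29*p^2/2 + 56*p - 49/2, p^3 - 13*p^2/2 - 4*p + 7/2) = p^2 - 15*p/2 + 7/2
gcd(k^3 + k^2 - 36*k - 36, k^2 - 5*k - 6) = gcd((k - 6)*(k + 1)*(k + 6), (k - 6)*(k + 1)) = k^2 - 5*k - 6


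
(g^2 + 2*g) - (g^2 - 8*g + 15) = 10*g - 15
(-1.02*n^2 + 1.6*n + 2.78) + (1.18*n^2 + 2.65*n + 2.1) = 0.16*n^2 + 4.25*n + 4.88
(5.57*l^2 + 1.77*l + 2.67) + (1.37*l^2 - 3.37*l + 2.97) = 6.94*l^2 - 1.6*l + 5.64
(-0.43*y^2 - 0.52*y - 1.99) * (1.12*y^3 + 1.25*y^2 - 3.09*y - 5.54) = -0.4816*y^5 - 1.1199*y^4 - 1.5501*y^3 + 1.5015*y^2 + 9.0299*y + 11.0246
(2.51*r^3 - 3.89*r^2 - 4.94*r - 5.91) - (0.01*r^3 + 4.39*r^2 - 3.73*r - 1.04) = 2.5*r^3 - 8.28*r^2 - 1.21*r - 4.87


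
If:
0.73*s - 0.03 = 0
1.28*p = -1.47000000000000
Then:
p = -1.15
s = 0.04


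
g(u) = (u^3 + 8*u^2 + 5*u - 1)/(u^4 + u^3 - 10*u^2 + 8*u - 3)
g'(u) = (3*u^2 + 16*u + 5)/(u^4 + u^3 - 10*u^2 + 8*u - 3) + (-4*u^3 - 3*u^2 + 20*u - 8)*(u^3 + 8*u^2 + 5*u - 1)/(u^4 + u^3 - 10*u^2 + 8*u - 3)^2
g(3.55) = 1.58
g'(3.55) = -1.39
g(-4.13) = 3.20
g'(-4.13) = 31.51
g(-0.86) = 0.00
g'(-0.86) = 0.38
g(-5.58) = 0.11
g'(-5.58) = 0.14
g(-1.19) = -0.10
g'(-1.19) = 0.26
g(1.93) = -12.19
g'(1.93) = -42.93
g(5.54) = 0.52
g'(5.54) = -0.19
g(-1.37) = -0.14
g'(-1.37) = 0.22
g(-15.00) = -0.04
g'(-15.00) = 0.00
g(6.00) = 0.45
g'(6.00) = -0.15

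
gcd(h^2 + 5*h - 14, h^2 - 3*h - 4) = 1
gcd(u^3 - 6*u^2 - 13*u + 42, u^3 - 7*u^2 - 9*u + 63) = u^2 - 4*u - 21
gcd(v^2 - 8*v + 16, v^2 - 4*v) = v - 4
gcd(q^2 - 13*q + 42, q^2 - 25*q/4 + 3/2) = q - 6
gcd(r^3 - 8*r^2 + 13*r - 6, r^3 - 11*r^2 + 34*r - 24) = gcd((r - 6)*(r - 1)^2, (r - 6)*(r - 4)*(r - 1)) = r^2 - 7*r + 6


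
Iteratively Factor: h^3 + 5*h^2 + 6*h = (h + 3)*(h^2 + 2*h) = (h + 2)*(h + 3)*(h)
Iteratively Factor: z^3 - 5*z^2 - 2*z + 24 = (z + 2)*(z^2 - 7*z + 12) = (z - 3)*(z + 2)*(z - 4)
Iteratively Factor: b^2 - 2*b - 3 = (b + 1)*(b - 3)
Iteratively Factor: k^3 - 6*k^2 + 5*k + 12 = (k + 1)*(k^2 - 7*k + 12) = (k - 3)*(k + 1)*(k - 4)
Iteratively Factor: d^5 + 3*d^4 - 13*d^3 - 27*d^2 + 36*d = (d + 3)*(d^4 - 13*d^2 + 12*d) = (d - 3)*(d + 3)*(d^3 + 3*d^2 - 4*d) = (d - 3)*(d - 1)*(d + 3)*(d^2 + 4*d) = d*(d - 3)*(d - 1)*(d + 3)*(d + 4)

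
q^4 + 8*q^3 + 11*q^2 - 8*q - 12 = (q - 1)*(q + 1)*(q + 2)*(q + 6)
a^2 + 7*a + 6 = (a + 1)*(a + 6)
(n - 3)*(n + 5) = n^2 + 2*n - 15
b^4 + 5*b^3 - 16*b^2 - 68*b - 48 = (b - 4)*(b + 1)*(b + 2)*(b + 6)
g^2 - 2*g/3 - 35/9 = (g - 7/3)*(g + 5/3)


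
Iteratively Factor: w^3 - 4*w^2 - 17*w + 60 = (w + 4)*(w^2 - 8*w + 15) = (w - 3)*(w + 4)*(w - 5)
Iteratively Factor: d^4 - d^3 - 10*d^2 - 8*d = (d - 4)*(d^3 + 3*d^2 + 2*d) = (d - 4)*(d + 2)*(d^2 + d) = d*(d - 4)*(d + 2)*(d + 1)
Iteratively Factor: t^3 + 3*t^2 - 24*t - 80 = (t + 4)*(t^2 - t - 20) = (t + 4)^2*(t - 5)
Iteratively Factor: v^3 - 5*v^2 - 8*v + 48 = (v + 3)*(v^2 - 8*v + 16) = (v - 4)*(v + 3)*(v - 4)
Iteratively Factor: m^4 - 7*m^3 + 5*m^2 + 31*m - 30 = (m + 2)*(m^3 - 9*m^2 + 23*m - 15) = (m - 1)*(m + 2)*(m^2 - 8*m + 15) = (m - 3)*(m - 1)*(m + 2)*(m - 5)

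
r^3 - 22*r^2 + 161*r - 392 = (r - 8)*(r - 7)^2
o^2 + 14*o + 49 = (o + 7)^2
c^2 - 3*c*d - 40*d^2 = (c - 8*d)*(c + 5*d)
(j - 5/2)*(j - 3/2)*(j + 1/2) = j^3 - 7*j^2/2 + 7*j/4 + 15/8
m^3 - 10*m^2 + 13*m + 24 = (m - 8)*(m - 3)*(m + 1)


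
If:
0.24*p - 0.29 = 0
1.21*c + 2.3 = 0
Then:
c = -1.90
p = 1.21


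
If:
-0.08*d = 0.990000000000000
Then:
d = -12.38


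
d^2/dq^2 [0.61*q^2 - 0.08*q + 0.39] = 1.22000000000000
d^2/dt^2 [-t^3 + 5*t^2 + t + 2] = 10 - 6*t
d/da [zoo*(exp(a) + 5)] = zoo*exp(a)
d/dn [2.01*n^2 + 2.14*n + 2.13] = 4.02*n + 2.14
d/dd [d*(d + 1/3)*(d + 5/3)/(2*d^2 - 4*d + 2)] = (9*d^3 - 27*d^2 - 41*d - 5)/(18*(d^3 - 3*d^2 + 3*d - 1))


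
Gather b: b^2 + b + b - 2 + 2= b^2 + 2*b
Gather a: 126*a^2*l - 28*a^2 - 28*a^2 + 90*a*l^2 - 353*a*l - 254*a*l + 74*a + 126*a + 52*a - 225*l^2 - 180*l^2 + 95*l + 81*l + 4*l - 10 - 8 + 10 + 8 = a^2*(126*l - 56) + a*(90*l^2 - 607*l + 252) - 405*l^2 + 180*l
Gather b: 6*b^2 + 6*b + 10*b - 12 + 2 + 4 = 6*b^2 + 16*b - 6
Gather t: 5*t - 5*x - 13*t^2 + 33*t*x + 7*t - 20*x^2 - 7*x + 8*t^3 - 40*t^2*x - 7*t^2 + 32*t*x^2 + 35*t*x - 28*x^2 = 8*t^3 + t^2*(-40*x - 20) + t*(32*x^2 + 68*x + 12) - 48*x^2 - 12*x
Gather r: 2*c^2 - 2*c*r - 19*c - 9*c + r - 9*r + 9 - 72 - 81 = 2*c^2 - 28*c + r*(-2*c - 8) - 144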